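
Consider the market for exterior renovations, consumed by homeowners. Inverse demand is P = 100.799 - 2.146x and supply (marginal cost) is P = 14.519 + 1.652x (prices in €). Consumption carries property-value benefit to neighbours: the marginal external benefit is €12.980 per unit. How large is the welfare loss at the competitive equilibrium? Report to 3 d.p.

Market equilibrium (private): 14.519 + 1.652x = 100.799 - 2.146x → x_m = 22.7172.
Social marginal benefit = demand + MEB = 113.779 - 2.146x.
Set SMB = MC: 113.779 - 2.146x = 14.519 + 1.652x → x* = 26.1348.
Height of the DWL triangle at x_m is SMB(x_m) − MC(x_m) = MEB(x_m) = 12.9800.
DWL = ½ × 3.4176 × 12.9800 = 22.1802.

DWL = €22.180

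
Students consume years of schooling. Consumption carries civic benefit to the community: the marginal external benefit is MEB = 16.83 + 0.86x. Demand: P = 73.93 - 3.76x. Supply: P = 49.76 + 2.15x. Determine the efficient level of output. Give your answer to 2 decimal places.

Social marginal benefit = demand + MEB = 90.76 - 2.90x.
Set SMB = MC: 90.76 - 2.90x = 49.76 + 2.15x → x* = 8.1188.

x* = 8.12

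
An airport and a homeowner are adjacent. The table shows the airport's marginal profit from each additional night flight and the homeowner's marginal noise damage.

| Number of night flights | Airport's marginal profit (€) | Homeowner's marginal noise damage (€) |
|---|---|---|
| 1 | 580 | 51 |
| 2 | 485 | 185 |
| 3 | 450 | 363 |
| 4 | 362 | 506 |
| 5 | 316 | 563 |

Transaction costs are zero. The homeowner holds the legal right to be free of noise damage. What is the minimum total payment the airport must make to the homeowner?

€599

Efficient level: marginal profit ≥ marginal noise damage through level 3, so k* = 3.
With the homeowner holding the right, the airport must at least compensate total damage at k*: 51 + 185 + 363 = 599.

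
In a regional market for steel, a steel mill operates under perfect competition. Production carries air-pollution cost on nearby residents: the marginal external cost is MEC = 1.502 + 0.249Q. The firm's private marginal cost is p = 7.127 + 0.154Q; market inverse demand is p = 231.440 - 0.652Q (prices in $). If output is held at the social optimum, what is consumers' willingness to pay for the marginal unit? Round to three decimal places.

Social marginal cost = private MC + MEC = 8.629 + 0.403Q.
Set SMC = demand: 8.629 + 0.403Q = 231.440 - 0.652Q → Q* = 211.1953.
Consumer price on the demand curve at Q*: 231.440 − 0.652×211.1953 = 93.7407.

P = $93.741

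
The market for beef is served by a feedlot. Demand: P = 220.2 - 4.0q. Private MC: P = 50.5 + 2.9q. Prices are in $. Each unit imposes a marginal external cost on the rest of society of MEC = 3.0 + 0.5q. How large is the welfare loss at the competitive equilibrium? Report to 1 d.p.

DWL = $15.8

Market equilibrium (private): 50.5 + 2.9q = 220.2 - 4.0q → q_m = 24.5942.
Social marginal cost = private MC + MEC = 53.5 + 3.4q.
Set SMC = demand: 53.5 + 3.4q = 220.2 - 4.0q → q* = 22.5270.
Height of the DWL triangle at q_m is SMC(q_m) − demand(q_m) = MEC(q_m) = 15.2971.
DWL = ½ × 2.0672 × 15.2971 = 15.8111.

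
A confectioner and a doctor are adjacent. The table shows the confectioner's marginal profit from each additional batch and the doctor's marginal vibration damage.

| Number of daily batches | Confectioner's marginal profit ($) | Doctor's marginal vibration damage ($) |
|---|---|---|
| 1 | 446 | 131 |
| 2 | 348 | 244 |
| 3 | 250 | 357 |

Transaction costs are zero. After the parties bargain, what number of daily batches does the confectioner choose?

Bargaining reaches the level where marginal profit last exceeds marginal vibration damage.
That holds through level 2 (348 ≥ 244) but not at 3 (250 < 357).

2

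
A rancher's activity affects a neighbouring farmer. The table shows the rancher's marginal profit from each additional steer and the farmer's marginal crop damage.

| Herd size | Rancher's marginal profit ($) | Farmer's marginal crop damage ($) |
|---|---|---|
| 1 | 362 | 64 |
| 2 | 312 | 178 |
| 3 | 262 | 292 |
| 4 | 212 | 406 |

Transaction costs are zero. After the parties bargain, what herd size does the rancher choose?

Bargaining reaches the level where marginal profit last exceeds marginal crop damage.
That holds through level 2 (312 ≥ 178) but not at 3 (262 < 292).

2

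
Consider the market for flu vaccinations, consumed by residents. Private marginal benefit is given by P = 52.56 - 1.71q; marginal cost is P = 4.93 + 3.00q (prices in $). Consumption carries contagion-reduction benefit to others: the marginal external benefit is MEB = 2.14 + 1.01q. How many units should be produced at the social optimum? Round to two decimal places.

Social marginal benefit = demand + MEB = 54.70 - 0.70q.
Set SMB = MC: 54.70 - 0.70q = 4.93 + 3.00q → q* = 13.4514.

q* = 13.45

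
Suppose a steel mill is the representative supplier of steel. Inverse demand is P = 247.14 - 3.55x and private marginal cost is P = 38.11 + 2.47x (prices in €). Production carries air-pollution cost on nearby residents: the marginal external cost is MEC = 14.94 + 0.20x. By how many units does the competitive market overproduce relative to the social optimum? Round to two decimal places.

3.52 units

Market equilibrium (private): 38.11 + 2.47x = 247.14 - 3.55x → x_m = 34.7226.
Social marginal cost = private MC + MEC = 53.05 + 2.67x.
Set SMC = demand: 53.05 + 2.67x = 247.14 - 3.55x → x* = 31.2042.
Gap = |34.7226 − 31.2042| = 3.5184.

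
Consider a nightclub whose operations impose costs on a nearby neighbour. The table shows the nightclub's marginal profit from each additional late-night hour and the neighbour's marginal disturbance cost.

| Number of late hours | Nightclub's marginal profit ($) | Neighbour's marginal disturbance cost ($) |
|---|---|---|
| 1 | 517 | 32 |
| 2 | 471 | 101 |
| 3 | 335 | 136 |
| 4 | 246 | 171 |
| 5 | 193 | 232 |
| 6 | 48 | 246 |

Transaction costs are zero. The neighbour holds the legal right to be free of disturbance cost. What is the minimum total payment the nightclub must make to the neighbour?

$440

Efficient level: marginal profit ≥ marginal disturbance cost through level 4, so k* = 4.
With the neighbour holding the right, the nightclub must at least compensate total damage at k*: 32 + 101 + 136 + 171 = 440.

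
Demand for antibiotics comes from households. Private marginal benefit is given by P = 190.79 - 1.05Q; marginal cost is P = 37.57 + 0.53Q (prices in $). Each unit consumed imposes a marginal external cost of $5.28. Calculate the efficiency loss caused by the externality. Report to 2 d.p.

Market equilibrium (private): 37.57 + 0.53Q = 190.79 - 1.05Q → Q_m = 96.9747.
Social marginal benefit = demand − MEC = 185.51 - 1.05Q.
Set SMB = MC: 185.51 - 1.05Q = 37.57 + 0.53Q → Q* = 93.6329.
The loss is the area between SMB and MC from Q* to Q_m; with linear curves that's a triangle of height MEC(Q_m).
DWL = ½ × 3.3418 × 5.2800 = 8.8224.

DWL = $8.82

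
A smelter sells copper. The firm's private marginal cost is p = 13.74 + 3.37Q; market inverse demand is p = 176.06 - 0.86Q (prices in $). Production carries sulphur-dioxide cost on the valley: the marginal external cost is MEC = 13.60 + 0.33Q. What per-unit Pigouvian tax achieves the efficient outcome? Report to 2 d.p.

Social marginal cost = private MC + MEC = 27.34 + 3.70Q.
Set SMC = demand: 27.34 + 3.70Q = 176.06 - 0.86Q → Q* = 32.6140.
The Pigouvian tax equals MEC at Q*: 13.60 + 0.33×32.6140 = 24.3626.

tax = $24.36 per unit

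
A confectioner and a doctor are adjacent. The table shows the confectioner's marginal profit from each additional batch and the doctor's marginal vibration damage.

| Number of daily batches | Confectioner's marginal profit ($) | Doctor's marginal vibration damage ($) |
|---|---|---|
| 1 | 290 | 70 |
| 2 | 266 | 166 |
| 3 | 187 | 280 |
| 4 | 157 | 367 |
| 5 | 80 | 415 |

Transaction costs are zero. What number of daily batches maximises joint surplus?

Bargaining reaches the level where marginal profit last exceeds marginal vibration damage.
That holds through level 2 (266 ≥ 166) but not at 3 (187 < 280).

2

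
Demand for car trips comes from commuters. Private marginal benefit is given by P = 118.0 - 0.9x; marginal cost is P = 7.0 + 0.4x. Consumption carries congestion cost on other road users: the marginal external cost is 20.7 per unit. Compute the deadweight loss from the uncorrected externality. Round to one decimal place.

Market equilibrium (private): 7.0 + 0.4x = 118.0 - 0.9x → x_m = 85.3846.
Social marginal benefit = demand − MEC = 97.3 - 0.9x.
Set SMB = MC: 97.3 - 0.9x = 7.0 + 0.4x → x* = 69.4615.
The welfare-loss triangle has base |x_m − x*| and height MEC(x_m) (the vertical gap between SMB and MC is zero at x* and MEC at x_m).
DWL = ½ × 15.9231 × 20.7000 = 164.8041.

DWL = 164.8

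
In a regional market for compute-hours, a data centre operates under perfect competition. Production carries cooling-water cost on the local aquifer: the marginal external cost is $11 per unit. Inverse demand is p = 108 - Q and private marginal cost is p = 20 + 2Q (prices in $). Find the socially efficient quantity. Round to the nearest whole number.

Q* = 26

Social marginal cost = private MC + MEC = 31 + 2Q.
Set SMC = demand: 31 + 2Q = 108 - Q → Q* = 25.6667.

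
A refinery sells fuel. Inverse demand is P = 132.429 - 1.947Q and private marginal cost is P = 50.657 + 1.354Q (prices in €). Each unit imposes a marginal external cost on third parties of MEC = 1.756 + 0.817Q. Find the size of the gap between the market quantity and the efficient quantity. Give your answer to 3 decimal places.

5.341 units

Market equilibrium (private): 50.657 + 1.354Q = 132.429 - 1.947Q → Q_m = 24.7719.
Social marginal cost = private MC + MEC = 52.413 + 2.171Q.
Set SMC = demand: 52.413 + 2.171Q = 132.429 - 1.947Q → Q* = 19.4308.
Gap = |24.7719 − 19.4308| = 5.3411.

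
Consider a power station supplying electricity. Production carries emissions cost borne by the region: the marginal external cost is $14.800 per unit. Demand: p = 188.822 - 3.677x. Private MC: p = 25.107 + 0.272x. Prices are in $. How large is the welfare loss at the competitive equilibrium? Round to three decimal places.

DWL = $27.734

Market equilibrium (private): 25.107 + 0.272x = 188.822 - 3.677x → x_m = 41.4573.
Social marginal cost = private MC + MEC = 39.907 + 0.272x.
Set SMC = demand: 39.907 + 0.272x = 188.822 - 3.677x → x* = 37.7095.
Between x* and x_m the wedge SMC − demand runs linearly from 0 to MEC(x_m), so the loss is a triangle.
DWL = ½ × 3.7478 × 14.8000 = 27.7337.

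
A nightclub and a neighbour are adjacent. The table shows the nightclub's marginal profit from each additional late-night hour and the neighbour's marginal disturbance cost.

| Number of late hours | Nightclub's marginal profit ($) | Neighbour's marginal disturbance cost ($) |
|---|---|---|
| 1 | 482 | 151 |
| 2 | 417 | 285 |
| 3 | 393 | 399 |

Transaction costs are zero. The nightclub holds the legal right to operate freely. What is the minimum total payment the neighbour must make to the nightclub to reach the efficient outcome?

Left alone the nightclub would choose level 3 (marginal profit stays positive).
Efficient level: k* = 2 (marginal profit ≥ marginal disturbance cost through 2).
The neighbour must at least cover the nightclub's forgone profit from cutting 3→2: 393 = 393.

$393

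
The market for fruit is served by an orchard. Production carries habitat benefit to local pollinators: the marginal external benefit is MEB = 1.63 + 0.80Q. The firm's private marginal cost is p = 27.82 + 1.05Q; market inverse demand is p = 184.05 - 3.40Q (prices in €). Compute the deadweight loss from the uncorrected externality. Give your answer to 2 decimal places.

Market equilibrium (private): 27.82 + 1.05Q = 184.05 - 3.40Q → Q_m = 35.1079.
Social marginal cost = private MC − MEB = 26.19 + 0.25Q.
Set SMC = demand: 26.19 + 0.25Q = 184.05 - 3.40Q → Q* = 43.2493.
Height of the DWL triangle at Q_m is demand(Q_m) − SMC(Q_m) = MEB(Q_m) = 29.7163.
DWL = ½ × 8.1414 × 29.7163 = 120.9661.

DWL = €120.97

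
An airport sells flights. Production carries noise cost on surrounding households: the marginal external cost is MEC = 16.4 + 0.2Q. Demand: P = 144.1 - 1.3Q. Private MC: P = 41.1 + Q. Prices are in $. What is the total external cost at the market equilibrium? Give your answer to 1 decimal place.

Market equilibrium (private): 41.1 + Q = 144.1 - 1.3Q → Q_m = 44.7826.
Total external cost = ∫₀^{Q_m} (16.4 + 0.2Q) dQ = 16.4×44.7826 + ½×0.2×44.7826² = 934.9828.

$935.0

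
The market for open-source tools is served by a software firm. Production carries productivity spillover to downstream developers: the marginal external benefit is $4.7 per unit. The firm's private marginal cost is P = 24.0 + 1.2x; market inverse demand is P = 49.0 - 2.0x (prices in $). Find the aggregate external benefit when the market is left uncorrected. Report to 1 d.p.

$36.7

Market equilibrium (private): 24.0 + 1.2x = 49.0 - 2.0x → x_m = 7.8125.
Total external benefit = MEB × x_m = 4.7 × 7.8125 = 36.7188.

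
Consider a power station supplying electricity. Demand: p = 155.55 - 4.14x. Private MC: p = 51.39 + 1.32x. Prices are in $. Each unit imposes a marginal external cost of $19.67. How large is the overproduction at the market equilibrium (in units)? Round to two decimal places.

Market equilibrium (private): 51.39 + 1.32x = 155.55 - 4.14x → x_m = 19.0769.
Social marginal cost = private MC + MEC = 71.06 + 1.32x.
Set SMC = demand: 71.06 + 1.32x = 155.55 - 4.14x → x* = 15.4744.
Gap = |19.0769 − 15.4744| = 3.6025.

3.60 units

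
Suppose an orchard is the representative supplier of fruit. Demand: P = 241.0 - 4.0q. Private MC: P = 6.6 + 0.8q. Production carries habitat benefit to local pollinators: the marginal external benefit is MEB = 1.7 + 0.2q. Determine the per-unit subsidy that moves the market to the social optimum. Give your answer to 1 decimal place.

Social marginal cost = private MC − MEB = 4.9 + 0.6q.
Set SMC = demand: 4.9 + 0.6q = 241.0 - 4.0q → q* = 51.3261.
The Pigouvian subsidy equals MEB at q*: 1.7 + 0.2×51.3261 = 11.9652.

subsidy = 12.0 per unit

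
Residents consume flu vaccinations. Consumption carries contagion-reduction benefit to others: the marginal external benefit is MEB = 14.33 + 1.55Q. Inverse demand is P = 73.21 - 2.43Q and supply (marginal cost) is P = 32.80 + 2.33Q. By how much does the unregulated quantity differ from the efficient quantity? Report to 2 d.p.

8.56 units

Market equilibrium (private): 32.80 + 2.33Q = 73.21 - 2.43Q → Q_m = 8.4895.
Social marginal benefit = demand + MEB = 87.54 - 0.88Q.
Set SMB = MC: 87.54 - 0.88Q = 32.80 + 2.33Q → Q* = 17.0530.
Gap = |8.4895 − 17.0530| = 8.5635.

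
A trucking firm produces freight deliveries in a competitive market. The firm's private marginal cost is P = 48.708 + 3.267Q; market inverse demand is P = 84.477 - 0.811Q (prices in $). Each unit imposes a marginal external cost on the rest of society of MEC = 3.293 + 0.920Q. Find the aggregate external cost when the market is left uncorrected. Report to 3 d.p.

Market equilibrium (private): 48.708 + 3.267Q = 84.477 - 0.811Q → Q_m = 8.7712.
Total external cost = ∫₀^{Q_m} (3.293 + 0.920Q) dQ = 3.293×8.7712 + ½×0.920×8.7712² = 64.2732.

$64.273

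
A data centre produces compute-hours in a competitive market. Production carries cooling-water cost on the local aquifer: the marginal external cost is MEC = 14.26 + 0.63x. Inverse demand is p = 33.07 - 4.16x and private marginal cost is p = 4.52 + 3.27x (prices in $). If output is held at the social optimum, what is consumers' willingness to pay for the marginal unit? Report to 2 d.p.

P = $25.69

Social marginal cost = private MC + MEC = 18.78 + 3.90x.
Set SMC = demand: 18.78 + 3.90x = 33.07 - 4.16x → x* = 1.7730.
Consumer price on the demand curve at x*: 33.07 − 4.16×1.7730 = 25.6943.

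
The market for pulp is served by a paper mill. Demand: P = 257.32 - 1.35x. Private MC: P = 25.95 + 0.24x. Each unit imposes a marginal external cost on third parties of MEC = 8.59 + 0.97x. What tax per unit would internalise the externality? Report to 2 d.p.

Social marginal cost = private MC + MEC = 34.54 + 1.21x.
Set SMC = demand: 34.54 + 1.21x = 257.32 - 1.35x → x* = 87.0234.
The Pigouvian tax equals MEC at x*: 8.59 + 0.97×87.0234 = 93.0027.

tax = 93.00 per unit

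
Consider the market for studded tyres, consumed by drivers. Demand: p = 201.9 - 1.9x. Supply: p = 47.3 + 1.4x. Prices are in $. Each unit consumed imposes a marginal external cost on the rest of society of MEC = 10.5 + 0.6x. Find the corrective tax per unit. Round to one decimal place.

Social marginal benefit = demand − MEC = 191.4 - 2.5x.
Set SMB = MC: 191.4 - 2.5x = 47.3 + 1.4x → x* = 36.9487.
The Pigouvian tax equals MEC at x*: 10.5 + 0.6×36.9487 = 32.6692.

tax = $32.7 per unit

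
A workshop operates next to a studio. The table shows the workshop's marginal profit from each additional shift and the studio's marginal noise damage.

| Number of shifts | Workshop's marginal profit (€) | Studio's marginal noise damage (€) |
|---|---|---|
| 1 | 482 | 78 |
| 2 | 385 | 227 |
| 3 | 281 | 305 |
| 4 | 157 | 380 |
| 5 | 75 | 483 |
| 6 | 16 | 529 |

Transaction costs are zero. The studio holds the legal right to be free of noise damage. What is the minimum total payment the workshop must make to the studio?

€305

Efficient level: marginal profit ≥ marginal noise damage through level 2, so k* = 2.
With the studio holding the right, the workshop must at least compensate total damage at k*: 78 + 227 = 305.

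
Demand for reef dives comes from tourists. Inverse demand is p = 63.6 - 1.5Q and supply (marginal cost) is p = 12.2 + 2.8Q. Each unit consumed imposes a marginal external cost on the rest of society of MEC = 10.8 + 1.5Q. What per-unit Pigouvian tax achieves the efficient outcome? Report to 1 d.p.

Social marginal benefit = demand − MEC = 52.8 - 3.0Q.
Set SMB = MC: 52.8 - 3.0Q = 12.2 + 2.8Q → Q* = 7.0000.
The Pigouvian tax equals MEC at Q*: 10.8 + 1.5×7.0000 = 21.3000.

tax = 21.3 per unit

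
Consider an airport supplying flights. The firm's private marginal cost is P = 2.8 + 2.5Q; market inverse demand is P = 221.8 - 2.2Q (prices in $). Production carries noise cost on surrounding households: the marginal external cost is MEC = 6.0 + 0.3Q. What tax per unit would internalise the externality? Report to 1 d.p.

Social marginal cost = private MC + MEC = 8.8 + 2.8Q.
Set SMC = demand: 8.8 + 2.8Q = 221.8 - 2.2Q → Q* = 42.6000.
The Pigouvian tax equals MEC at Q*: 6.0 + 0.3×42.6000 = 18.7800.

tax = $18.8 per unit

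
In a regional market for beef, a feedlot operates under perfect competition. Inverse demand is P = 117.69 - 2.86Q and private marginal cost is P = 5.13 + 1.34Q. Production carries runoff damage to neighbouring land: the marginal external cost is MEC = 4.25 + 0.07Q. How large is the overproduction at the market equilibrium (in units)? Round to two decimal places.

1.43 units

Market equilibrium (private): 5.13 + 1.34Q = 117.69 - 2.86Q → Q_m = 26.8000.
Social marginal cost = private MC + MEC = 9.38 + 1.41Q.
Set SMC = demand: 9.38 + 1.41Q = 117.69 - 2.86Q → Q* = 25.3653.
Gap = |26.8000 − 25.3653| = 1.4347.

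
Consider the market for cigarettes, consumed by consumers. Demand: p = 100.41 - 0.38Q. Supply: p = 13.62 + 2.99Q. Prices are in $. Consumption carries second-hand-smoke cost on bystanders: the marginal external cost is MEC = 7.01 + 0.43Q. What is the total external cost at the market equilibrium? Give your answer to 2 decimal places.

Market equilibrium (private): 13.62 + 2.99Q = 100.41 - 0.38Q → Q_m = 25.7537.
Total external cost = ∫₀^{Q_m} (7.01 + 0.43Q) dQ = 7.01×25.7537 + ½×0.43×25.7537² = 323.1328.

$323.13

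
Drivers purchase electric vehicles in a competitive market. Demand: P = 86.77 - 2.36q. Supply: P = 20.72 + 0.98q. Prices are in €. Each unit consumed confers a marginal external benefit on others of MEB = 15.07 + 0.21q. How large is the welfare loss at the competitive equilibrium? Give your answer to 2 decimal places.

Market equilibrium (private): 20.72 + 0.98q = 86.77 - 2.36q → q_m = 19.7754.
Social marginal benefit = demand + MEB = 101.84 - 2.15q.
Set SMB = MC: 101.84 - 2.15q = 20.72 + 0.98q → q* = 25.9169.
Between q* and q_m the wedge SMB − MC runs linearly from 0 to MEB(q_m), so the loss is a triangle.
DWL = ½ × 6.1415 × 19.2228 = 59.0284.

DWL = €59.03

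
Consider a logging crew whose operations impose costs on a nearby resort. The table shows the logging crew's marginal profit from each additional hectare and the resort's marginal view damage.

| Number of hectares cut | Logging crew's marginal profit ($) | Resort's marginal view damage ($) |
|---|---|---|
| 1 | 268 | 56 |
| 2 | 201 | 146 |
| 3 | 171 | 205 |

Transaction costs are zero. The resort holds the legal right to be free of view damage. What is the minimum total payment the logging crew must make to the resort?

$202

Efficient level: marginal profit ≥ marginal view damage through level 2, so k* = 2.
With the resort holding the right, the logging crew must at least compensate total damage at k*: 56 + 146 = 202.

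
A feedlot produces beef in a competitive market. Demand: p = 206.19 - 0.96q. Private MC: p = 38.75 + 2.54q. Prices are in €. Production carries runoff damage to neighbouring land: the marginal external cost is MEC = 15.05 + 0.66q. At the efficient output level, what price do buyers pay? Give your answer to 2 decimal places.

Social marginal cost = private MC + MEC = 53.80 + 3.20q.
Set SMC = demand: 53.80 + 3.20q = 206.19 - 0.96q → q* = 36.6322.
Consumer price on the demand curve at q*: 206.19 − 0.96×36.6322 = 171.0231.

P = €171.02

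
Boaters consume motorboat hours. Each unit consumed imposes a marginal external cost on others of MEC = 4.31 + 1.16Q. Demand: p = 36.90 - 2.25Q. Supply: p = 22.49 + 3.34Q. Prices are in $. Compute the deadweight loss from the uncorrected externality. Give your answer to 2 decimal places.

Market equilibrium (private): 22.49 + 3.34Q = 36.90 - 2.25Q → Q_m = 2.5778.
Social marginal benefit = demand − MEC = 32.59 - 3.41Q.
Set SMB = MC: 32.59 - 3.41Q = 22.49 + 3.34Q → Q* = 1.4963.
Height of the DWL triangle at Q_m is MC(Q_m) − SMB(Q_m) = MEC(Q_m) = 7.3003.
DWL = ½ × 1.0815 × 7.3003 = 3.9476.

DWL = $3.95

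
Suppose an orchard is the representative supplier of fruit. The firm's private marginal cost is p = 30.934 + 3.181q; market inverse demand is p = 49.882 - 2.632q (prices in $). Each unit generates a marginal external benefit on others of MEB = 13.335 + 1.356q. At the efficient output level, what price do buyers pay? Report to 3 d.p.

Social marginal cost = private MC − MEB = 17.599 + 1.825q.
Set SMC = demand: 17.599 + 1.825q = 49.882 - 2.632q → q* = 7.2432.
Consumer price on the demand curve at q*: 49.882 − 2.632×7.2432 = 30.8179.

P = $30.818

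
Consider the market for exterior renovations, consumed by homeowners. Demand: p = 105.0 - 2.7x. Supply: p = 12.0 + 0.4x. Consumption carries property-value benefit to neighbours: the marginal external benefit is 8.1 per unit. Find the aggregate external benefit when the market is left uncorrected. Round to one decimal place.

Market equilibrium (private): 12.0 + 0.4x = 105.0 - 2.7x → x_m = 30.0000.
Total external benefit = MEB × x_m = 8.1 × 30.0000 = 243.0000.

243.0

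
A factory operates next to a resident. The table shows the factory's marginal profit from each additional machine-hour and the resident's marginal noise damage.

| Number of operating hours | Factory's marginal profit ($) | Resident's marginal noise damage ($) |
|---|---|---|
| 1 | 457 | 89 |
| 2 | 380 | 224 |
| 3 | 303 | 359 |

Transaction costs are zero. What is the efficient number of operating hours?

Bargaining reaches the level where marginal profit last exceeds marginal noise damage.
That holds through level 2 (380 ≥ 224) but not at 3 (303 < 359).

2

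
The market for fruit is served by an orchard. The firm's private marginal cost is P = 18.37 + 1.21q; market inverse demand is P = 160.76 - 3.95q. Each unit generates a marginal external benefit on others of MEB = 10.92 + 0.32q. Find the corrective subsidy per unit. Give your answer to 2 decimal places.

Social marginal cost = private MC − MEB = 7.45 + 0.89q.
Set SMC = demand: 7.45 + 0.89q = 160.76 - 3.95q → q* = 31.6756.
The Pigouvian subsidy equals MEB at q*: 10.92 + 0.32×31.6756 = 21.0562.

subsidy = 21.06 per unit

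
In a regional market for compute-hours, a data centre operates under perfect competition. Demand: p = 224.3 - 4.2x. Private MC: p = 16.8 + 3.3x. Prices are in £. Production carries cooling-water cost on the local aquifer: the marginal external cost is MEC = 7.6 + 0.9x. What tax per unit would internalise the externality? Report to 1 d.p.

tax = £29.0 per unit

Social marginal cost = private MC + MEC = 24.4 + 4.2x.
Set SMC = demand: 24.4 + 4.2x = 224.3 - 4.2x → x* = 23.7976.
The Pigouvian tax equals MEC at x*: 7.6 + 0.9×23.7976 = 29.0178.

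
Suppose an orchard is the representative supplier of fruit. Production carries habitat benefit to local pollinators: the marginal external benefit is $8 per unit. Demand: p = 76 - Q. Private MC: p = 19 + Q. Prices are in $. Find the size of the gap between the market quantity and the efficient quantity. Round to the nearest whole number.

Market equilibrium (private): 19 + Q = 76 - Q → Q_m = 28.5000.
Social marginal cost = private MC − MEB = 11 + Q.
Set SMC = demand: 11 + Q = 76 - Q → Q* = 32.5000.
Gap = |28.5000 − 32.5000| = 4.0000.

4 units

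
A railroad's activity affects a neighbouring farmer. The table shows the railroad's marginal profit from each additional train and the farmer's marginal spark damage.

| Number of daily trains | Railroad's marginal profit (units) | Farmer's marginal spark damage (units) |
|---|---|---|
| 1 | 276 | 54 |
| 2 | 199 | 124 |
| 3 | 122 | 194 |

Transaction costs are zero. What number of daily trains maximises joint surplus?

2

Bargaining reaches the level where marginal profit last exceeds marginal spark damage.
That holds through level 2 (199 ≥ 124) but not at 3 (122 < 194).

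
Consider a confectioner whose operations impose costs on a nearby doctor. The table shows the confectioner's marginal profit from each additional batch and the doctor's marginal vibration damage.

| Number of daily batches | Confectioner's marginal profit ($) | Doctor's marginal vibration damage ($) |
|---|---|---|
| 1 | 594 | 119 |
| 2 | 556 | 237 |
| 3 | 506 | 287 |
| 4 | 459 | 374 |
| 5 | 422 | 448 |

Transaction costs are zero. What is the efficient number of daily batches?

4

Bargaining reaches the level where marginal profit last exceeds marginal vibration damage.
That holds through level 4 (459 ≥ 374) but not at 5 (422 < 448).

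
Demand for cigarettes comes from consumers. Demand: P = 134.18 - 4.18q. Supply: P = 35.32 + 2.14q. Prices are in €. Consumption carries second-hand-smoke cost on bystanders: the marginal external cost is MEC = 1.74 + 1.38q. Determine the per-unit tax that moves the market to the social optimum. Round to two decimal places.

Social marginal benefit = demand − MEC = 132.44 - 5.56q.
Set SMB = MC: 132.44 - 5.56q = 35.32 + 2.14q → q* = 12.6130.
The Pigouvian tax equals MEC at q*: 1.74 + 1.38×12.6130 = 19.1459.

tax = €19.15 per unit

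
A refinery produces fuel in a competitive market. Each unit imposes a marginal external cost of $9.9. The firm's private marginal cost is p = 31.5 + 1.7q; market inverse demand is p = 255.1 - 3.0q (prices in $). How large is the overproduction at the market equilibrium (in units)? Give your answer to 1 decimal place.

2.1 units

Market equilibrium (private): 31.5 + 1.7q = 255.1 - 3.0q → q_m = 47.5745.
Social marginal cost = private MC + MEC = 41.4 + 1.7q.
Set SMC = demand: 41.4 + 1.7q = 255.1 - 3.0q → q* = 45.4681.
Gap = |47.5745 − 45.4681| = 2.1064.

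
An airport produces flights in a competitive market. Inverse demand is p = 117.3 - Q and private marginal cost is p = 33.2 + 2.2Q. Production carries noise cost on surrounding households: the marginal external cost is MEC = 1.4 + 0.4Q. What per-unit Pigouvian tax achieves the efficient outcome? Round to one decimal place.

Social marginal cost = private MC + MEC = 34.6 + 2.6Q.
Set SMC = demand: 34.6 + 2.6Q = 117.3 - Q → Q* = 22.9722.
The Pigouvian tax equals MEC at Q*: 1.4 + 0.4×22.9722 = 10.5889.

tax = 10.6 per unit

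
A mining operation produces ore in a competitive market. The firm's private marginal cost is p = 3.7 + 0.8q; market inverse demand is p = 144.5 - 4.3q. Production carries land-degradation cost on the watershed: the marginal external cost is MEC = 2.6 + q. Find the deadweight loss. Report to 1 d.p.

DWL = 74.8

Market equilibrium (private): 3.7 + 0.8q = 144.5 - 4.3q → q_m = 27.6078.
Social marginal cost = private MC + MEC = 6.3 + 1.8q.
Set SMC = demand: 6.3 + 1.8q = 144.5 - 4.3q → q* = 22.6557.
The welfare-loss triangle has base |q_m − q*| and height MEC(q_m) (the vertical gap between SMC and demand is zero at q* and MEC at q_m).
DWL = ½ × 4.9521 × 30.2078 = 74.7960.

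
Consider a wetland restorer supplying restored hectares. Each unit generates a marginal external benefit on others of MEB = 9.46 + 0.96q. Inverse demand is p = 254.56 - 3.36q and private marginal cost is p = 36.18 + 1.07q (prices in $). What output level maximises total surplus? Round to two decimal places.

q* = 65.66

Social marginal cost = private MC − MEB = 26.72 + 0.11q.
Set SMC = demand: 26.72 + 0.11q = 254.56 - 3.36q → q* = 65.6599.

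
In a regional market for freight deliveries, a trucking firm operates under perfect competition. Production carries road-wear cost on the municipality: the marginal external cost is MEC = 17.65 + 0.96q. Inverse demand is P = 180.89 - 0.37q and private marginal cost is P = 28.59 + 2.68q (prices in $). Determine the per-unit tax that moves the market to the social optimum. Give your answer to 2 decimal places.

tax = $49.89 per unit

Social marginal cost = private MC + MEC = 46.24 + 3.64q.
Set SMC = demand: 46.24 + 3.64q = 180.89 - 0.37q → q* = 33.5786.
The Pigouvian tax equals MEC at q*: 17.65 + 0.96×33.5786 = 49.8855.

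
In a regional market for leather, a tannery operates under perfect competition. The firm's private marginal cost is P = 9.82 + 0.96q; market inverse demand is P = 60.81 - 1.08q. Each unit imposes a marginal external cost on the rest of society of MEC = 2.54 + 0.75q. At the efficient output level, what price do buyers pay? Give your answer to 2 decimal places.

Social marginal cost = private MC + MEC = 12.36 + 1.71q.
Set SMC = demand: 12.36 + 1.71q = 60.81 - 1.08q → q* = 17.3656.
Consumer price on the demand curve at q*: 60.81 − 1.08×17.3656 = 42.0552.

P = 42.06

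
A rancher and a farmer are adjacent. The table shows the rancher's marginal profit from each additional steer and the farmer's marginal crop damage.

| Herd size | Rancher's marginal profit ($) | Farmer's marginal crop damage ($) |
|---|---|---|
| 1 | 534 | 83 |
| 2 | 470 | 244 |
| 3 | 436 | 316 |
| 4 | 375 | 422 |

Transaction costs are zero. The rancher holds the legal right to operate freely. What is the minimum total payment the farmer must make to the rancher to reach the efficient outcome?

$375

Left alone the rancher would choose level 4 (marginal profit stays positive).
Efficient level: k* = 3 (marginal profit ≥ marginal crop damage through 3).
The farmer must at least cover the rancher's forgone profit from cutting 4→3: 375 = 375.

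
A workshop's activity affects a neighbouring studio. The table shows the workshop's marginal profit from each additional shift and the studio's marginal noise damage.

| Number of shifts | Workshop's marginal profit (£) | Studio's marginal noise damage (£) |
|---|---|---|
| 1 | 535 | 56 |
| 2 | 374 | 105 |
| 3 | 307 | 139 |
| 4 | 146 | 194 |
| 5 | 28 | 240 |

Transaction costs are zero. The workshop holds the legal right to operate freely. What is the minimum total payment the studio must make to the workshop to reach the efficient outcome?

Left alone the workshop would choose level 5 (marginal profit stays positive).
Efficient level: k* = 3 (marginal profit ≥ marginal noise damage through 3).
The studio must at least cover the workshop's forgone profit from cutting 5→3: 146 + 28 = 174.

£174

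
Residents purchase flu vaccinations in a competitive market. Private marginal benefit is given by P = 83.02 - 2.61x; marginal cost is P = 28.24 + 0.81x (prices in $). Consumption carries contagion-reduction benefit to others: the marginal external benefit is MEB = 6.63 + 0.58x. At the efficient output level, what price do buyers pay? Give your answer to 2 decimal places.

P = $26.58

Social marginal benefit = demand + MEB = 89.65 - 2.03x.
Set SMB = MC: 89.65 - 2.03x = 28.24 + 0.81x → x* = 21.6232.
Consumer price on the demand curve at x*: 83.02 − 2.61×21.6232 = 26.5834.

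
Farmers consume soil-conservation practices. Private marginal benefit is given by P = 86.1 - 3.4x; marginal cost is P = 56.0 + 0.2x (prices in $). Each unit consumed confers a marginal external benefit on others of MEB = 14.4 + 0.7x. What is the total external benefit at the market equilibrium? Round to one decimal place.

$144.9

Market equilibrium (private): 56.0 + 0.2x = 86.1 - 3.4x → x_m = 8.3611.
Total external benefit = ∫₀^{x_m} (14.4 + 0.7x) dx = 14.4×8.3611 + ½×0.7×8.3611² = 144.8676.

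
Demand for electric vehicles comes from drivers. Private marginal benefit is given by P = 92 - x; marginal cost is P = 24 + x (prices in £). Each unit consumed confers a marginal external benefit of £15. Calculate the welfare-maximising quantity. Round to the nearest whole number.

Social marginal benefit = demand + MEB = 107 - x.
Set SMB = MC: 107 - x = 24 + x → x* = 41.5000.

x* = 42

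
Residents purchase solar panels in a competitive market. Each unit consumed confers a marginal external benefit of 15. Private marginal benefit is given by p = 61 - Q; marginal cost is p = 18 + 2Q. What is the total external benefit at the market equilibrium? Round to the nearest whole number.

215

Market equilibrium (private): 18 + 2Q = 61 - Q → Q_m = 14.3333.
Total external benefit = MEB × Q_m = 15 × 14.3333 = 214.9995.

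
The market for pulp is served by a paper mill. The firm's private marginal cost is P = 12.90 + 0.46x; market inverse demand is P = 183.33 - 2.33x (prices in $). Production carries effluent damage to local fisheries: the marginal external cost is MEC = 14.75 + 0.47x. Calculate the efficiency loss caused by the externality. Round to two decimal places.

Market equilibrium (private): 12.90 + 0.46x = 183.33 - 2.33x → x_m = 61.0860.
Social marginal cost = private MC + MEC = 27.65 + 0.93x.
Set SMC = demand: 27.65 + 0.93x = 183.33 - 2.33x → x* = 47.7546.
Height of the DWL triangle at x_m is SMC(x_m) − demand(x_m) = MEC(x_m) = 43.4604.
DWL = ½ × 13.3314 × 43.4604 = 289.6940.

DWL = $289.69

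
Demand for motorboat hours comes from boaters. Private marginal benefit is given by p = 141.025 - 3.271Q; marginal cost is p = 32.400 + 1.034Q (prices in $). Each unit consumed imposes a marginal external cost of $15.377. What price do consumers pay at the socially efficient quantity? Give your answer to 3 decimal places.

P = $70.174

Social marginal benefit = demand − MEC = 125.648 - 3.271Q.
Set SMB = MC: 125.648 - 3.271Q = 32.400 + 1.034Q → Q* = 21.6604.
Consumer price on the demand curve at Q*: 141.025 − 3.271×21.6604 = 70.1738.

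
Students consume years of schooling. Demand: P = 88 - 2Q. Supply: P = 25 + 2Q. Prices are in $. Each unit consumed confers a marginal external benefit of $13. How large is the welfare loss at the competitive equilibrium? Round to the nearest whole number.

DWL = $21

Market equilibrium (private): 25 + 2Q = 88 - 2Q → Q_m = 15.7500.
Social marginal benefit = demand + MEB = 101 - 2Q.
Set SMB = MC: 101 - 2Q = 25 + 2Q → Q* = 19.0000.
The loss is the area between SMB and MC from Q* to Q_m; with linear curves that's a triangle of height MEB(Q_m).
DWL = ½ × 3.2500 × 13.0000 = 21.1250.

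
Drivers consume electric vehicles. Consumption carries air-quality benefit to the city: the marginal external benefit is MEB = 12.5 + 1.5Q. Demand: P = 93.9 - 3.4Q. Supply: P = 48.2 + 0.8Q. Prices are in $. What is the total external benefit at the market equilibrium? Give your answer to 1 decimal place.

Market equilibrium (private): 48.2 + 0.8Q = 93.9 - 3.4Q → Q_m = 10.8810.
Total external benefit = ∫₀^{Q_m} (12.5 + 1.5Q) dQ = 12.5×10.8810 + ½×1.5×10.8810² = 224.8096.

$224.8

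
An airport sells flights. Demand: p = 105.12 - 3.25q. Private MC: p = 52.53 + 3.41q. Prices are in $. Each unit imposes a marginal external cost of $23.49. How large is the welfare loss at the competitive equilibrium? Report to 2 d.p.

Market equilibrium (private): 52.53 + 3.41q = 105.12 - 3.25q → q_m = 7.8964.
Social marginal cost = private MC + MEC = 76.02 + 3.41q.
Set SMC = demand: 76.02 + 3.41q = 105.12 - 3.25q → q* = 4.3694.
Height of the DWL triangle at q_m is SMC(q_m) − demand(q_m) = MEC(q_m) = 23.4900.
DWL = ½ × 3.5270 × 23.4900 = 41.4246.

DWL = $41.42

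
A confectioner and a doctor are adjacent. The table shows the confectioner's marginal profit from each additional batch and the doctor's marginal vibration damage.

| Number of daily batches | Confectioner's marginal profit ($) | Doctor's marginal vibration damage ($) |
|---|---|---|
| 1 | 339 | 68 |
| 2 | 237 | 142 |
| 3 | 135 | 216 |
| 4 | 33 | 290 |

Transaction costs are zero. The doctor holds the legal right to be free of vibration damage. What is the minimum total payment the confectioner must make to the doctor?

$210

Efficient level: marginal profit ≥ marginal vibration damage through level 2, so k* = 2.
With the doctor holding the right, the confectioner must at least compensate total damage at k*: 68 + 142 = 210.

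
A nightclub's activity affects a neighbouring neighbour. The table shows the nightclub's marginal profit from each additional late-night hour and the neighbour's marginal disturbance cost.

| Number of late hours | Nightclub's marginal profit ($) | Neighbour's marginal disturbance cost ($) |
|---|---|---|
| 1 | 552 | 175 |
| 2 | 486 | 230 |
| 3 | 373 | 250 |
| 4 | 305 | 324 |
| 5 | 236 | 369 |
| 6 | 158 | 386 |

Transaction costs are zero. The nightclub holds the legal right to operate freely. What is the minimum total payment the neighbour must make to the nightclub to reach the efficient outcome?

$699

Left alone the nightclub would choose level 6 (marginal profit stays positive).
Efficient level: k* = 3 (marginal profit ≥ marginal disturbance cost through 3).
The neighbour must at least cover the nightclub's forgone profit from cutting 6→3: 305 + 236 + 158 = 699.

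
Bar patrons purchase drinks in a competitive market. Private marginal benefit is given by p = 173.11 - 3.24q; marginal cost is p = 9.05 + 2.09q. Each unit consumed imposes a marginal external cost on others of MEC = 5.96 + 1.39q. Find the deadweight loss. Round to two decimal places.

DWL = 176.79

Market equilibrium (private): 9.05 + 2.09q = 173.11 - 3.24q → q_m = 30.7805.
Social marginal benefit = demand − MEC = 167.15 - 4.63q.
Set SMB = MC: 167.15 - 4.63q = 9.05 + 2.09q → q* = 23.5268.
The welfare-loss triangle has base |q_m − q*| and height MEC(q_m) (the vertical gap between SMB and MC is zero at q* and MEC at q_m).
DWL = ½ × 7.2537 × 48.7449 = 176.7904.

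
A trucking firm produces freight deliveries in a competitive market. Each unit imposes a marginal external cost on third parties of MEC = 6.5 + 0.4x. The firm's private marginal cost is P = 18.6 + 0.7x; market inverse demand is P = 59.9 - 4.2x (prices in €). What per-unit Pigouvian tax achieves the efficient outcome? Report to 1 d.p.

Social marginal cost = private MC + MEC = 25.1 + 1.1x.
Set SMC = demand: 25.1 + 1.1x = 59.9 - 4.2x → x* = 6.5660.
The Pigouvian tax equals MEC at x*: 6.5 + 0.4×6.5660 = 9.1264.

tax = €9.1 per unit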